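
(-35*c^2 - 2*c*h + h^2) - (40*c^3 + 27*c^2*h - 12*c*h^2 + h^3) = -40*c^3 - 27*c^2*h - 35*c^2 + 12*c*h^2 - 2*c*h - h^3 + h^2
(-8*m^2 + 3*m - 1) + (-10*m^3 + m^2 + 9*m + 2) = -10*m^3 - 7*m^2 + 12*m + 1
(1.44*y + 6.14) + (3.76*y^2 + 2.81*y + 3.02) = 3.76*y^2 + 4.25*y + 9.16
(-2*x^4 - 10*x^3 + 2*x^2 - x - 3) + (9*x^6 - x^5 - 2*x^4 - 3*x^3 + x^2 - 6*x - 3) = 9*x^6 - x^5 - 4*x^4 - 13*x^3 + 3*x^2 - 7*x - 6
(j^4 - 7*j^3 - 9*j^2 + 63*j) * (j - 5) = j^5 - 12*j^4 + 26*j^3 + 108*j^2 - 315*j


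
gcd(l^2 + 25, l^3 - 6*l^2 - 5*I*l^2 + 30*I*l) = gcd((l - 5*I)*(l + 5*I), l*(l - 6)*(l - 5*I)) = l - 5*I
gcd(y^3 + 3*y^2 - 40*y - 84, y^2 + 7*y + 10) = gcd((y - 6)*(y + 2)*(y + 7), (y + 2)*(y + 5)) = y + 2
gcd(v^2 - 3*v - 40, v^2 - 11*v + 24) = v - 8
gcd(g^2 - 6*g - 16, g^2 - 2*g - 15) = 1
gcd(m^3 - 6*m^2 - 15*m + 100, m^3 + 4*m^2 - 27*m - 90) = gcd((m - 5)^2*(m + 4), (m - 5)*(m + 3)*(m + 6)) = m - 5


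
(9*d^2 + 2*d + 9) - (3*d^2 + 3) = 6*d^2 + 2*d + 6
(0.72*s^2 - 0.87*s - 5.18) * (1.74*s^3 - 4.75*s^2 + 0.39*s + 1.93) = 1.2528*s^5 - 4.9338*s^4 - 4.5999*s^3 + 25.6553*s^2 - 3.6993*s - 9.9974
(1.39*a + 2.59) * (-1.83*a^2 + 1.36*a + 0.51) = -2.5437*a^3 - 2.8493*a^2 + 4.2313*a + 1.3209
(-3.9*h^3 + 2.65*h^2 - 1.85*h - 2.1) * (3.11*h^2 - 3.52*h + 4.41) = -12.129*h^5 + 21.9695*h^4 - 32.2805*h^3 + 11.6675*h^2 - 0.7665*h - 9.261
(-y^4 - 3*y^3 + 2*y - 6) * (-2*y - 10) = 2*y^5 + 16*y^4 + 30*y^3 - 4*y^2 - 8*y + 60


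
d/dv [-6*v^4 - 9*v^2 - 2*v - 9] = -24*v^3 - 18*v - 2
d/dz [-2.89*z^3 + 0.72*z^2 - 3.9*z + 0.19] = -8.67*z^2 + 1.44*z - 3.9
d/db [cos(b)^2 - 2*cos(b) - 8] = 2*(1 - cos(b))*sin(b)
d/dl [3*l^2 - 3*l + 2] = 6*l - 3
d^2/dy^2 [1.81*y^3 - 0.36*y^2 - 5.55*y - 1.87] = 10.86*y - 0.72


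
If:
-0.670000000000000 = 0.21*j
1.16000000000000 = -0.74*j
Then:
No Solution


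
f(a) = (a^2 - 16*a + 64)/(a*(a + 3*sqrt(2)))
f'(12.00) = 0.03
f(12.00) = 0.08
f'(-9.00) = 1.37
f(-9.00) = 6.75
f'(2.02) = -2.80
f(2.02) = 2.83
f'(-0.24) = -259.69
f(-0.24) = -70.68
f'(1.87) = -3.37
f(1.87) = 3.29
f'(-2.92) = 18.43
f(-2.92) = -30.88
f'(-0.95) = -13.46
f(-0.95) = -25.61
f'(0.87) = -18.58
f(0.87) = 11.43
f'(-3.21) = 31.67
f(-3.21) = -37.91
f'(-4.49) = 576.63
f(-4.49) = 140.46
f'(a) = (2*a - 16)/(a*(a + 3*sqrt(2))) - (a^2 - 16*a + 64)/(a*(a + 3*sqrt(2))^2) - (a^2 - 16*a + 64)/(a^2*(a + 3*sqrt(2))) = (3*sqrt(2)*a^2 + 16*a^2 - 128*a - 192*sqrt(2))/(a^2*(a^2 + 6*sqrt(2)*a + 18))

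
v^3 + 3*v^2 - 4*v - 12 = (v - 2)*(v + 2)*(v + 3)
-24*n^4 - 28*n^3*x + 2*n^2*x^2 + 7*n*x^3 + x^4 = (-2*n + x)*(n + x)*(2*n + x)*(6*n + x)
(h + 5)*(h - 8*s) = h^2 - 8*h*s + 5*h - 40*s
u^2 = u^2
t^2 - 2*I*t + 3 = (t - 3*I)*(t + I)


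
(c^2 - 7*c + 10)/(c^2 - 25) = (c - 2)/(c + 5)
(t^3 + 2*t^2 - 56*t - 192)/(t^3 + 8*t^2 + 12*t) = (t^2 - 4*t - 32)/(t*(t + 2))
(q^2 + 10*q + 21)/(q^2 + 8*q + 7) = (q + 3)/(q + 1)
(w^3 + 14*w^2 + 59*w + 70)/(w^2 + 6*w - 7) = (w^2 + 7*w + 10)/(w - 1)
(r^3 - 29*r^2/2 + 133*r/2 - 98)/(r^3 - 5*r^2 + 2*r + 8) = (r^2 - 21*r/2 + 49/2)/(r^2 - r - 2)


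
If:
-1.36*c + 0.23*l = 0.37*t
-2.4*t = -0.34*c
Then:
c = 7.05882352941176*t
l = 43.3478260869565*t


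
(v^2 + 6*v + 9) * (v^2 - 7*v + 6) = v^4 - v^3 - 27*v^2 - 27*v + 54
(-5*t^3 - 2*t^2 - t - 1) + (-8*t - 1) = -5*t^3 - 2*t^2 - 9*t - 2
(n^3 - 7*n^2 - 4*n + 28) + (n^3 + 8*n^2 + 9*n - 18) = 2*n^3 + n^2 + 5*n + 10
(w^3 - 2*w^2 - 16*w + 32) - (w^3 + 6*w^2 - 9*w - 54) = -8*w^2 - 7*w + 86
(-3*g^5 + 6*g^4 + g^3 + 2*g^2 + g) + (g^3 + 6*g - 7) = -3*g^5 + 6*g^4 + 2*g^3 + 2*g^2 + 7*g - 7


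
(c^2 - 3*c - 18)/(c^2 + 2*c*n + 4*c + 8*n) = (c^2 - 3*c - 18)/(c^2 + 2*c*n + 4*c + 8*n)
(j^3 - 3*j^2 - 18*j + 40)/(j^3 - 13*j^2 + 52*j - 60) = (j + 4)/(j - 6)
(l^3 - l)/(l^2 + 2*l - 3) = l*(l + 1)/(l + 3)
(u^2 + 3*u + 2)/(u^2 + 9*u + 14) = (u + 1)/(u + 7)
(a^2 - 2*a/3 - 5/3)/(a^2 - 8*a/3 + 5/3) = (a + 1)/(a - 1)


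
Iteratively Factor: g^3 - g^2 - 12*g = (g - 4)*(g^2 + 3*g) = g*(g - 4)*(g + 3)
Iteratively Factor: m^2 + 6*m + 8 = (m + 2)*(m + 4)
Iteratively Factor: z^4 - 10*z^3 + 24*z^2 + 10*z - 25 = (z - 5)*(z^3 - 5*z^2 - z + 5) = (z - 5)*(z - 1)*(z^2 - 4*z - 5) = (z - 5)^2*(z - 1)*(z + 1)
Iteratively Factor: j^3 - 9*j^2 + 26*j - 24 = (j - 4)*(j^2 - 5*j + 6) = (j - 4)*(j - 2)*(j - 3)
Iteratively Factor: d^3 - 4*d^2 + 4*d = (d - 2)*(d^2 - 2*d) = d*(d - 2)*(d - 2)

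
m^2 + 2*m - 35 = (m - 5)*(m + 7)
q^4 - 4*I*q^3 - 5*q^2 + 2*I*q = q*(q - 2*I)*(q - I)^2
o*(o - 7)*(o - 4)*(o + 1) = o^4 - 10*o^3 + 17*o^2 + 28*o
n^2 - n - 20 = (n - 5)*(n + 4)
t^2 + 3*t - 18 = (t - 3)*(t + 6)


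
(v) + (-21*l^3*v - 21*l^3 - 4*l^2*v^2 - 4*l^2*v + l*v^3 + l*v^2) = -21*l^3*v - 21*l^3 - 4*l^2*v^2 - 4*l^2*v + l*v^3 + l*v^2 + v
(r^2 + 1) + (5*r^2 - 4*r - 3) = 6*r^2 - 4*r - 2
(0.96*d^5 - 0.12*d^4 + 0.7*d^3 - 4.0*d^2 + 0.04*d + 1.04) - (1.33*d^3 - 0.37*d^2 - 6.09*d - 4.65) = 0.96*d^5 - 0.12*d^4 - 0.63*d^3 - 3.63*d^2 + 6.13*d + 5.69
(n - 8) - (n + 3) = -11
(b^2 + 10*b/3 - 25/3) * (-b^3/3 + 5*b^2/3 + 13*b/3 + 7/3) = -b^5/3 + 5*b^4/9 + 38*b^3/3 + 26*b^2/9 - 85*b/3 - 175/9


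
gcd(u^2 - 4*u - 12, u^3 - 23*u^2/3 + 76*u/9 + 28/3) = u - 6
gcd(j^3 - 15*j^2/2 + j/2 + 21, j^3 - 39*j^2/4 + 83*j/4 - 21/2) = j^2 - 9*j + 14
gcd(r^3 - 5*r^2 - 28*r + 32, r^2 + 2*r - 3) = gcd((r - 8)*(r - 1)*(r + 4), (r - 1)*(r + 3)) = r - 1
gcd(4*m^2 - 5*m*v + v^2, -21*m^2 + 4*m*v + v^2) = 1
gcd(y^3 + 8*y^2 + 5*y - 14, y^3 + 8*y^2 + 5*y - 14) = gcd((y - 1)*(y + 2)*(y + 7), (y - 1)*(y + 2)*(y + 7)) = y^3 + 8*y^2 + 5*y - 14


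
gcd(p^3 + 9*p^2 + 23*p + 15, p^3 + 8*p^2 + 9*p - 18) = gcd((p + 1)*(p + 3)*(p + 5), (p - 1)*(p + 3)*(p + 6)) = p + 3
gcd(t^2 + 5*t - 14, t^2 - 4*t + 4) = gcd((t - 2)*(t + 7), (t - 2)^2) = t - 2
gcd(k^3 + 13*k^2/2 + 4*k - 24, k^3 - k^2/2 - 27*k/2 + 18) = k^2 + 5*k/2 - 6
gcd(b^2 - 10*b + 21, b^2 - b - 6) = b - 3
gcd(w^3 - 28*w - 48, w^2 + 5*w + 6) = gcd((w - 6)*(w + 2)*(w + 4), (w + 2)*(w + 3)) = w + 2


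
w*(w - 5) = w^2 - 5*w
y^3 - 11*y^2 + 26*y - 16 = (y - 8)*(y - 2)*(y - 1)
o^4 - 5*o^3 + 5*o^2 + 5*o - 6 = (o - 3)*(o - 2)*(o - 1)*(o + 1)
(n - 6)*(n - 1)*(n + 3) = n^3 - 4*n^2 - 15*n + 18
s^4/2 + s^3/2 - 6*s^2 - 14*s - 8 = (s/2 + 1)*(s - 4)*(s + 1)*(s + 2)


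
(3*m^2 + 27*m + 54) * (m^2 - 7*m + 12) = 3*m^4 + 6*m^3 - 99*m^2 - 54*m + 648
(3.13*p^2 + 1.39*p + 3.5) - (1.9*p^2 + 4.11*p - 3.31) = 1.23*p^2 - 2.72*p + 6.81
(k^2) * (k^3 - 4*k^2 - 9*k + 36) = k^5 - 4*k^4 - 9*k^3 + 36*k^2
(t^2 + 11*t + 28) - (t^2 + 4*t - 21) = 7*t + 49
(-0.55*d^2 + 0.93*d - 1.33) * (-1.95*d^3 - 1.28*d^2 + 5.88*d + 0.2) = 1.0725*d^5 - 1.1095*d^4 - 1.8309*d^3 + 7.0608*d^2 - 7.6344*d - 0.266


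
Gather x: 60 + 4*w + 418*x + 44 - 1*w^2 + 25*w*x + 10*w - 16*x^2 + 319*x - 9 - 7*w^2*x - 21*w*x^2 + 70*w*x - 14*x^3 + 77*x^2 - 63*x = -w^2 + 14*w - 14*x^3 + x^2*(61 - 21*w) + x*(-7*w^2 + 95*w + 674) + 95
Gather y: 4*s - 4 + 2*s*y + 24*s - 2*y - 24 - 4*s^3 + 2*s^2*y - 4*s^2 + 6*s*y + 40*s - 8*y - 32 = -4*s^3 - 4*s^2 + 68*s + y*(2*s^2 + 8*s - 10) - 60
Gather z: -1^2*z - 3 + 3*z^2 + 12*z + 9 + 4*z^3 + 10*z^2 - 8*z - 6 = 4*z^3 + 13*z^2 + 3*z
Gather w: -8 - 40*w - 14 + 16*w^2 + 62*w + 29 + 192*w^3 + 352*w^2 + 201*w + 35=192*w^3 + 368*w^2 + 223*w + 42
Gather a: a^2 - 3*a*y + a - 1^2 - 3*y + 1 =a^2 + a*(1 - 3*y) - 3*y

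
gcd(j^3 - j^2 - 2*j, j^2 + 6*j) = j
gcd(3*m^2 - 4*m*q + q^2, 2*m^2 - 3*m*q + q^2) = -m + q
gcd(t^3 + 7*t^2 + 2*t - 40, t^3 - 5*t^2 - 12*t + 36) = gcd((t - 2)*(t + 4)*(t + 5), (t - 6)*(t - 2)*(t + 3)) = t - 2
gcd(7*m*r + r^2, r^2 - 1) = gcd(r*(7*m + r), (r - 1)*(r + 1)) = 1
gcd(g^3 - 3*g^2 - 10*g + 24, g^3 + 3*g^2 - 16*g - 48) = g^2 - g - 12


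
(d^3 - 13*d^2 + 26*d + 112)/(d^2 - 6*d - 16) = d - 7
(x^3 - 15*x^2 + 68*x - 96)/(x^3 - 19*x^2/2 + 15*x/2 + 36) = 2*(x - 4)/(2*x + 3)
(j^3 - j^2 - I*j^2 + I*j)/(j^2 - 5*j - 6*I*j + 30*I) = j*(j^2 - j - I*j + I)/(j^2 - 5*j - 6*I*j + 30*I)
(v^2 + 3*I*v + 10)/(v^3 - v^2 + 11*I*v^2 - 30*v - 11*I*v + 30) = (v - 2*I)/(v^2 + v*(-1 + 6*I) - 6*I)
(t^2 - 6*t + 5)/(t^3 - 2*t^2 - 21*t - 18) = (-t^2 + 6*t - 5)/(-t^3 + 2*t^2 + 21*t + 18)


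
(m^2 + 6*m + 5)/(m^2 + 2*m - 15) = (m + 1)/(m - 3)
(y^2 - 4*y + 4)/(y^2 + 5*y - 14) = (y - 2)/(y + 7)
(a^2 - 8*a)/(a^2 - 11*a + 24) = a/(a - 3)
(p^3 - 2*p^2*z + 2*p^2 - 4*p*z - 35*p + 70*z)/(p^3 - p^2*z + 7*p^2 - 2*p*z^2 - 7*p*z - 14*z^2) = (p - 5)/(p + z)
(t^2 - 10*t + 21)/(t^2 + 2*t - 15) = (t - 7)/(t + 5)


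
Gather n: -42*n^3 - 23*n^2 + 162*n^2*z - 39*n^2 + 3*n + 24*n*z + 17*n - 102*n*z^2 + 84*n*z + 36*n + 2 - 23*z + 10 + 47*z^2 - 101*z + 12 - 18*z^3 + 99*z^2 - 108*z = -42*n^3 + n^2*(162*z - 62) + n*(-102*z^2 + 108*z + 56) - 18*z^3 + 146*z^2 - 232*z + 24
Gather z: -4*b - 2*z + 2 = -4*b - 2*z + 2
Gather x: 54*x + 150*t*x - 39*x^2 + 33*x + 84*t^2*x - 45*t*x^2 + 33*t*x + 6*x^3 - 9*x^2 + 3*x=6*x^3 + x^2*(-45*t - 48) + x*(84*t^2 + 183*t + 90)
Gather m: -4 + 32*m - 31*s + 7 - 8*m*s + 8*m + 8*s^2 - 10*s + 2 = m*(40 - 8*s) + 8*s^2 - 41*s + 5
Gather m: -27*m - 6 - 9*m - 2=-36*m - 8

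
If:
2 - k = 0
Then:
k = 2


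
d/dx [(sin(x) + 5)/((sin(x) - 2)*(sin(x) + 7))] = (-10*sin(x) + cos(x)^2 - 40)*cos(x)/((sin(x) - 2)^2*(sin(x) + 7)^2)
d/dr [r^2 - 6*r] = 2*r - 6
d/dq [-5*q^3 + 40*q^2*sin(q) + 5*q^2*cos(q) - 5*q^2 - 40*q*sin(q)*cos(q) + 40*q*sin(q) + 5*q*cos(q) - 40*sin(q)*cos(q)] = -5*q^2*sin(q) + 40*q^2*cos(q) - 15*q^2 + 75*q*sin(q) + 50*q*cos(q) - 40*q*cos(2*q) - 10*q + 40*sin(q) - 20*sin(2*q) + 5*cos(q) - 40*cos(2*q)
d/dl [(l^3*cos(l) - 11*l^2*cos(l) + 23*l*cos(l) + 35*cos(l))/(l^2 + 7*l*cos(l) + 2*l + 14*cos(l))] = ((l^2 + 7*l*cos(l) + 2*l + 14*cos(l))*(-l^3*sin(l) + 11*l^2*sin(l) + 3*l^2*cos(l) - 23*l*sin(l) - 22*l*cos(l) - 35*sin(l) + 23*cos(l)) + (-l^3 + 11*l^2 - 23*l - 35)*(-7*l*sin(l) + 2*l - 14*sin(l) + 7*cos(l) + 2)*cos(l))/((l + 2)^2*(l + 7*cos(l))^2)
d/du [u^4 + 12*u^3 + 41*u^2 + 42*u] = 4*u^3 + 36*u^2 + 82*u + 42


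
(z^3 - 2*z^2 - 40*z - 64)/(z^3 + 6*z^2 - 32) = (z^2 - 6*z - 16)/(z^2 + 2*z - 8)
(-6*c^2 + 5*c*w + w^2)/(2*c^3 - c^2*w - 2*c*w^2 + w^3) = (6*c + w)/(-2*c^2 - c*w + w^2)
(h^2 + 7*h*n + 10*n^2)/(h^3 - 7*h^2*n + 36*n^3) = (h + 5*n)/(h^2 - 9*h*n + 18*n^2)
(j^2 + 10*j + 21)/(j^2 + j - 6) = (j + 7)/(j - 2)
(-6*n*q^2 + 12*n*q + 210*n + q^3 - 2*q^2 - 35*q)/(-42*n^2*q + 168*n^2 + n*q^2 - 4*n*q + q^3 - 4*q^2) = (q^2 - 2*q - 35)/(7*n*q - 28*n + q^2 - 4*q)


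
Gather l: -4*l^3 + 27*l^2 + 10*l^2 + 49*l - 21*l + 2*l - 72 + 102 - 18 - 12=-4*l^3 + 37*l^2 + 30*l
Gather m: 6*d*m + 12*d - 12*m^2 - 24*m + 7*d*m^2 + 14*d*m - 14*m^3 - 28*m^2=12*d - 14*m^3 + m^2*(7*d - 40) + m*(20*d - 24)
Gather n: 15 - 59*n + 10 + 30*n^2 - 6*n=30*n^2 - 65*n + 25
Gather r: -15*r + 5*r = -10*r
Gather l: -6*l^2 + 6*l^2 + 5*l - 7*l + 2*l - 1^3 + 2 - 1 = 0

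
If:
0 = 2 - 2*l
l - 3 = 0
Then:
No Solution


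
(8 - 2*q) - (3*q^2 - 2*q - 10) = 18 - 3*q^2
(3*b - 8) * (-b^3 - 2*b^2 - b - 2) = -3*b^4 + 2*b^3 + 13*b^2 + 2*b + 16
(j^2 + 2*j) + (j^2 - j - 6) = 2*j^2 + j - 6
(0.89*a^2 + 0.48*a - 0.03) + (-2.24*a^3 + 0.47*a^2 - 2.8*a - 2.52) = -2.24*a^3 + 1.36*a^2 - 2.32*a - 2.55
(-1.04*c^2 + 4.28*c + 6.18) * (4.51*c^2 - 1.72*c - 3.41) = -4.6904*c^4 + 21.0916*c^3 + 24.0566*c^2 - 25.2244*c - 21.0738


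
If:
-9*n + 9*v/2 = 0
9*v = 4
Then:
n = 2/9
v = 4/9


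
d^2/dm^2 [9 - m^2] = -2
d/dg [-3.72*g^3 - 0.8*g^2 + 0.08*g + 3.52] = -11.16*g^2 - 1.6*g + 0.08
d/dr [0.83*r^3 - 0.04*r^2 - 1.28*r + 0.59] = 2.49*r^2 - 0.08*r - 1.28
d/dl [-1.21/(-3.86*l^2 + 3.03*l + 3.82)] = (3.6663 - 9.3412*l)/(-3.86*l^2 + 3.03*l + 3.82)^2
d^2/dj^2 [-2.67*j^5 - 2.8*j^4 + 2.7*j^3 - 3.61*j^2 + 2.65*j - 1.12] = -53.4*j^3 - 33.6*j^2 + 16.2*j - 7.22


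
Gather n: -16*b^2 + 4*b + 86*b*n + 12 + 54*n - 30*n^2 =-16*b^2 + 4*b - 30*n^2 + n*(86*b + 54) + 12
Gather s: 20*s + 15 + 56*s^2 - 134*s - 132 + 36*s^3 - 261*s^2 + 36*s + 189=36*s^3 - 205*s^2 - 78*s + 72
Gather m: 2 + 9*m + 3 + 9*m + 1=18*m + 6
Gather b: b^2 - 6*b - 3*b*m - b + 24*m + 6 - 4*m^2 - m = b^2 + b*(-3*m - 7) - 4*m^2 + 23*m + 6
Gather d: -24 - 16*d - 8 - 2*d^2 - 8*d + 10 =-2*d^2 - 24*d - 22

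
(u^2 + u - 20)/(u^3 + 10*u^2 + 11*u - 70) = (u - 4)/(u^2 + 5*u - 14)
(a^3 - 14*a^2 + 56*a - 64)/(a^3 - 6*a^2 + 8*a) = (a - 8)/a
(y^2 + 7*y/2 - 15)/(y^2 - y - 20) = (-y^2 - 7*y/2 + 15)/(-y^2 + y + 20)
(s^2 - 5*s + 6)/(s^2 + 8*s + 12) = (s^2 - 5*s + 6)/(s^2 + 8*s + 12)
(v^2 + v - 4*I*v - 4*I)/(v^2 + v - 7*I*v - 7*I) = (v - 4*I)/(v - 7*I)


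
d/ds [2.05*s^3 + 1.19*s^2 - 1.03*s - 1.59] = 6.15*s^2 + 2.38*s - 1.03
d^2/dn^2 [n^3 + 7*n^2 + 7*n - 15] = 6*n + 14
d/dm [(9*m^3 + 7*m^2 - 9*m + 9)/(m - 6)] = (18*m^3 - 155*m^2 - 84*m + 45)/(m^2 - 12*m + 36)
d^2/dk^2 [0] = 0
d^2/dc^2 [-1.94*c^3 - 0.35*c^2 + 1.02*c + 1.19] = -11.64*c - 0.7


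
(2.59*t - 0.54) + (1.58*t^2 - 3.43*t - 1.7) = 1.58*t^2 - 0.84*t - 2.24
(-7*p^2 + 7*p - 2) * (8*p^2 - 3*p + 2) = -56*p^4 + 77*p^3 - 51*p^2 + 20*p - 4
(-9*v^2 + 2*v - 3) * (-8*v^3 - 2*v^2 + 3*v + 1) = 72*v^5 + 2*v^4 - 7*v^3 + 3*v^2 - 7*v - 3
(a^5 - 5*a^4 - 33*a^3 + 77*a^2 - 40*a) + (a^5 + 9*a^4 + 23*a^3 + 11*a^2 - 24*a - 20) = 2*a^5 + 4*a^4 - 10*a^3 + 88*a^2 - 64*a - 20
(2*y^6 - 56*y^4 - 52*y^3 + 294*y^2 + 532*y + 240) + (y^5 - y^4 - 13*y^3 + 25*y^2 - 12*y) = 2*y^6 + y^5 - 57*y^4 - 65*y^3 + 319*y^2 + 520*y + 240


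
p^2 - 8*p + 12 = (p - 6)*(p - 2)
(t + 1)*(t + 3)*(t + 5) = t^3 + 9*t^2 + 23*t + 15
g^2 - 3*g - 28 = (g - 7)*(g + 4)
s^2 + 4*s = s*(s + 4)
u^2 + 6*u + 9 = (u + 3)^2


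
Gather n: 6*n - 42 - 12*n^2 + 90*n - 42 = -12*n^2 + 96*n - 84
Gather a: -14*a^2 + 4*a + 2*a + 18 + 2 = -14*a^2 + 6*a + 20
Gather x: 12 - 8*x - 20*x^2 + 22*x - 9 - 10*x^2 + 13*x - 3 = -30*x^2 + 27*x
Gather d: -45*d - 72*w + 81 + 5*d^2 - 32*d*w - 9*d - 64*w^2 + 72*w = 5*d^2 + d*(-32*w - 54) - 64*w^2 + 81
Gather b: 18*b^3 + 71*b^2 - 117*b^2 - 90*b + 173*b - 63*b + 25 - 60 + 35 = 18*b^3 - 46*b^2 + 20*b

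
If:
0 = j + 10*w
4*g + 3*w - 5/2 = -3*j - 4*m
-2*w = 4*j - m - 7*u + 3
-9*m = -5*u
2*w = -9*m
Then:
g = 1925/1574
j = -675/787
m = -15/787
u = -27/787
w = 135/1574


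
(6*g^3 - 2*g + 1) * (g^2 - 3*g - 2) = 6*g^5 - 18*g^4 - 14*g^3 + 7*g^2 + g - 2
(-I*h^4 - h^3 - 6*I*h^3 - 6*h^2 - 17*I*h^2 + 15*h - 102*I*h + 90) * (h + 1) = -I*h^5 - h^4 - 7*I*h^4 - 7*h^3 - 23*I*h^3 + 9*h^2 - 119*I*h^2 + 105*h - 102*I*h + 90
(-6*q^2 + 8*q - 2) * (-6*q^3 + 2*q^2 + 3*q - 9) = 36*q^5 - 60*q^4 + 10*q^3 + 74*q^2 - 78*q + 18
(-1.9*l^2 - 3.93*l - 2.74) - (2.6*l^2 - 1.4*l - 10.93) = -4.5*l^2 - 2.53*l + 8.19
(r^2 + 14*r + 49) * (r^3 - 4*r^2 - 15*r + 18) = r^5 + 10*r^4 - 22*r^3 - 388*r^2 - 483*r + 882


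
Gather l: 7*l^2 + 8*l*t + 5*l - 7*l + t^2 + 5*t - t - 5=7*l^2 + l*(8*t - 2) + t^2 + 4*t - 5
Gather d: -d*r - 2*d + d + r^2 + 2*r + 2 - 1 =d*(-r - 1) + r^2 + 2*r + 1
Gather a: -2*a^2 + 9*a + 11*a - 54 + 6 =-2*a^2 + 20*a - 48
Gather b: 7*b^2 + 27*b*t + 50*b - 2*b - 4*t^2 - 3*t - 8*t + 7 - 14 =7*b^2 + b*(27*t + 48) - 4*t^2 - 11*t - 7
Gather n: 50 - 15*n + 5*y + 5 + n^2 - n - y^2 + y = n^2 - 16*n - y^2 + 6*y + 55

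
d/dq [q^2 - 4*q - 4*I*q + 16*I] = 2*q - 4 - 4*I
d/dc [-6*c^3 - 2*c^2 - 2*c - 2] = -18*c^2 - 4*c - 2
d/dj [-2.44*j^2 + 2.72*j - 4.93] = 2.72 - 4.88*j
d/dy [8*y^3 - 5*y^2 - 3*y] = 24*y^2 - 10*y - 3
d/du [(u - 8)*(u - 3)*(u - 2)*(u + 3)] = 4*u^3 - 30*u^2 + 14*u + 90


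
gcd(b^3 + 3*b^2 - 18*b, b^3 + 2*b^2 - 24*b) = b^2 + 6*b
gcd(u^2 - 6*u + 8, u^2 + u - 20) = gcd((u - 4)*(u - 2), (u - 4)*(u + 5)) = u - 4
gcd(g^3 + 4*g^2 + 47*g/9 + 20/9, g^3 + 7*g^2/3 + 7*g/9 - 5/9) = g^2 + 8*g/3 + 5/3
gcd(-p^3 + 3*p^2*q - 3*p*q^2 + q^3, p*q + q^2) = 1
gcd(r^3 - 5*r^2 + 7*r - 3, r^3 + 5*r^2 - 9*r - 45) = r - 3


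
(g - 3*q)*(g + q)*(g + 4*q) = g^3 + 2*g^2*q - 11*g*q^2 - 12*q^3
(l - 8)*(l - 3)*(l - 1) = l^3 - 12*l^2 + 35*l - 24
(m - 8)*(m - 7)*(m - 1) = m^3 - 16*m^2 + 71*m - 56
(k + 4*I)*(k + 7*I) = k^2 + 11*I*k - 28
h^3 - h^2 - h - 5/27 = (h - 5/3)*(h + 1/3)^2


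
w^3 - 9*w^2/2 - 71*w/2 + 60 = (w - 8)*(w - 3/2)*(w + 5)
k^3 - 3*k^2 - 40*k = k*(k - 8)*(k + 5)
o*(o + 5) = o^2 + 5*o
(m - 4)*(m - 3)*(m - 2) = m^3 - 9*m^2 + 26*m - 24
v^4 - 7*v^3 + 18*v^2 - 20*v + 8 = (v - 2)^3*(v - 1)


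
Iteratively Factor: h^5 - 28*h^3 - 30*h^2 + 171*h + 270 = (h + 3)*(h^4 - 3*h^3 - 19*h^2 + 27*h + 90) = (h - 3)*(h + 3)*(h^3 - 19*h - 30) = (h - 3)*(h + 3)^2*(h^2 - 3*h - 10) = (h - 5)*(h - 3)*(h + 3)^2*(h + 2)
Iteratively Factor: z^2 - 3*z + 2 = (z - 2)*(z - 1)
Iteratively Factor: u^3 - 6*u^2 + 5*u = (u - 1)*(u^2 - 5*u) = (u - 5)*(u - 1)*(u)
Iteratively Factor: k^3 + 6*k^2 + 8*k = (k + 4)*(k^2 + 2*k) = (k + 2)*(k + 4)*(k)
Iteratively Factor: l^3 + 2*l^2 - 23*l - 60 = (l + 4)*(l^2 - 2*l - 15) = (l + 3)*(l + 4)*(l - 5)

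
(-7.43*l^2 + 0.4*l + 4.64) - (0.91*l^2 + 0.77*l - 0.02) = -8.34*l^2 - 0.37*l + 4.66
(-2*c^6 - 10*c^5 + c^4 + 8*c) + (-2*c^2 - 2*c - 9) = -2*c^6 - 10*c^5 + c^4 - 2*c^2 + 6*c - 9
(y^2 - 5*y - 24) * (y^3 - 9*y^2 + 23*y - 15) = y^5 - 14*y^4 + 44*y^3 + 86*y^2 - 477*y + 360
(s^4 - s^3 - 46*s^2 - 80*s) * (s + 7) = s^5 + 6*s^4 - 53*s^3 - 402*s^2 - 560*s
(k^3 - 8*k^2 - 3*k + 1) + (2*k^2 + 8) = k^3 - 6*k^2 - 3*k + 9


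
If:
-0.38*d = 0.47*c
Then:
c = -0.808510638297872*d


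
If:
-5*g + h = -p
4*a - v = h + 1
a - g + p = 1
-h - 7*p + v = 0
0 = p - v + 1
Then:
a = 0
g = -2/5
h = -13/5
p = 3/5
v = 8/5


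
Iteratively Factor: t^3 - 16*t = (t + 4)*(t^2 - 4*t) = t*(t + 4)*(t - 4)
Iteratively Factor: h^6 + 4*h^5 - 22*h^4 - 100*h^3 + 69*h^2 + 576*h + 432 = (h + 4)*(h^5 - 22*h^3 - 12*h^2 + 117*h + 108) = (h + 3)*(h + 4)*(h^4 - 3*h^3 - 13*h^2 + 27*h + 36) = (h - 3)*(h + 3)*(h + 4)*(h^3 - 13*h - 12) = (h - 3)*(h + 1)*(h + 3)*(h + 4)*(h^2 - h - 12) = (h - 3)*(h + 1)*(h + 3)^2*(h + 4)*(h - 4)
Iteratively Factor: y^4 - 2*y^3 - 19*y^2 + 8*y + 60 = (y - 2)*(y^3 - 19*y - 30) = (y - 5)*(y - 2)*(y^2 + 5*y + 6) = (y - 5)*(y - 2)*(y + 3)*(y + 2)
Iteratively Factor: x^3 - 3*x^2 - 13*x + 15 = (x - 5)*(x^2 + 2*x - 3) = (x - 5)*(x + 3)*(x - 1)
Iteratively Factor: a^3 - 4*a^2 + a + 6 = (a + 1)*(a^2 - 5*a + 6) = (a - 2)*(a + 1)*(a - 3)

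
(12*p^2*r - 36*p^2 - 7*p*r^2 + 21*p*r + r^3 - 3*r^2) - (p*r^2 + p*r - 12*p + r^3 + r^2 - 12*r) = 12*p^2*r - 36*p^2 - 8*p*r^2 + 20*p*r + 12*p - 4*r^2 + 12*r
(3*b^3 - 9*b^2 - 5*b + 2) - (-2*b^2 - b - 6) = 3*b^3 - 7*b^2 - 4*b + 8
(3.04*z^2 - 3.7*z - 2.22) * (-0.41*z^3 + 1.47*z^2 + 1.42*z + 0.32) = -1.2464*z^5 + 5.9858*z^4 - 0.212000000000001*z^3 - 7.5446*z^2 - 4.3364*z - 0.7104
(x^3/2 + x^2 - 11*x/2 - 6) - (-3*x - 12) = x^3/2 + x^2 - 5*x/2 + 6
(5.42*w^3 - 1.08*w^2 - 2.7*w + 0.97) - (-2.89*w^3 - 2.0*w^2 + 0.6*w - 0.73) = 8.31*w^3 + 0.92*w^2 - 3.3*w + 1.7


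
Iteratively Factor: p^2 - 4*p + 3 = (p - 3)*(p - 1)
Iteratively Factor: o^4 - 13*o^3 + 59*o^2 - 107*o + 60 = (o - 1)*(o^3 - 12*o^2 + 47*o - 60) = (o - 3)*(o - 1)*(o^2 - 9*o + 20) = (o - 4)*(o - 3)*(o - 1)*(o - 5)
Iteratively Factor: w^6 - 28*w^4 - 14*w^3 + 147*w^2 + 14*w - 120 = (w - 2)*(w^5 + 2*w^4 - 24*w^3 - 62*w^2 + 23*w + 60) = (w - 2)*(w - 1)*(w^4 + 3*w^3 - 21*w^2 - 83*w - 60) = (w - 2)*(w - 1)*(w + 3)*(w^3 - 21*w - 20) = (w - 5)*(w - 2)*(w - 1)*(w + 3)*(w^2 + 5*w + 4) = (w - 5)*(w - 2)*(w - 1)*(w + 3)*(w + 4)*(w + 1)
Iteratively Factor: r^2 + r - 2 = (r + 2)*(r - 1)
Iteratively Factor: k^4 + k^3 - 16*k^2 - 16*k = (k)*(k^3 + k^2 - 16*k - 16) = k*(k + 4)*(k^2 - 3*k - 4) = k*(k - 4)*(k + 4)*(k + 1)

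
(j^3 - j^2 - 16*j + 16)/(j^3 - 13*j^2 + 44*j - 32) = (j + 4)/(j - 8)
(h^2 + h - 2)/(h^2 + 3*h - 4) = (h + 2)/(h + 4)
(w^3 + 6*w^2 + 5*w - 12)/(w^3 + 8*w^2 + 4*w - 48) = (w^2 + 2*w - 3)/(w^2 + 4*w - 12)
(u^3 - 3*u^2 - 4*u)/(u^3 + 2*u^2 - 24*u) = (u + 1)/(u + 6)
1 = 1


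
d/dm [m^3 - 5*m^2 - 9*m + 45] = 3*m^2 - 10*m - 9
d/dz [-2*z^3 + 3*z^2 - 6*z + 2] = -6*z^2 + 6*z - 6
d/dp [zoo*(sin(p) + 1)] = zoo*cos(p)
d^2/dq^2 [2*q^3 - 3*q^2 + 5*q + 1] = 12*q - 6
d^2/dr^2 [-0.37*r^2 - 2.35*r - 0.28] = -0.740000000000000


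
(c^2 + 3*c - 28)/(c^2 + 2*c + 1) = (c^2 + 3*c - 28)/(c^2 + 2*c + 1)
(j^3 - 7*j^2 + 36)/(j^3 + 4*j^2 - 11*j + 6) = (j^3 - 7*j^2 + 36)/(j^3 + 4*j^2 - 11*j + 6)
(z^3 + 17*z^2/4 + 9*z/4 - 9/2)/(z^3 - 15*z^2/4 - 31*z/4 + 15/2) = (z + 3)/(z - 5)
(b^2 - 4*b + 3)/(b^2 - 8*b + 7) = (b - 3)/(b - 7)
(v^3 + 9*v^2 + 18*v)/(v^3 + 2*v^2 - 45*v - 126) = v/(v - 7)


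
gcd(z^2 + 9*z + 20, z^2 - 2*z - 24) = z + 4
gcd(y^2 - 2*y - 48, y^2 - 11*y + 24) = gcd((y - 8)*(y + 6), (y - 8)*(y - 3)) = y - 8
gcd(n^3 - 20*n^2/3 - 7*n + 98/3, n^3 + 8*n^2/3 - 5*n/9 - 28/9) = n + 7/3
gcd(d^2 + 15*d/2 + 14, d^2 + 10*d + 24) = d + 4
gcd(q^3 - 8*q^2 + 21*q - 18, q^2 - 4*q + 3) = q - 3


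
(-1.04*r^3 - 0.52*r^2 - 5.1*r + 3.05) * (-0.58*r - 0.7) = 0.6032*r^4 + 1.0296*r^3 + 3.322*r^2 + 1.801*r - 2.135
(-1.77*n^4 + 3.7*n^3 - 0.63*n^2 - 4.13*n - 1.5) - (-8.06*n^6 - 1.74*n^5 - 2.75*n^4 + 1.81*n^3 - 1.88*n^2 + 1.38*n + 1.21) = 8.06*n^6 + 1.74*n^5 + 0.98*n^4 + 1.89*n^3 + 1.25*n^2 - 5.51*n - 2.71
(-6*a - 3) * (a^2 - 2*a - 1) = -6*a^3 + 9*a^2 + 12*a + 3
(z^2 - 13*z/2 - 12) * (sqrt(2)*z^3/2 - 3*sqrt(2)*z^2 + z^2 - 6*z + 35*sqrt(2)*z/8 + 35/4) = sqrt(2)*z^5/2 - 25*sqrt(2)*z^4/4 + z^4 - 25*z^3/2 + 143*sqrt(2)*z^3/8 + 121*sqrt(2)*z^2/16 + 143*z^2/4 - 105*sqrt(2)*z/2 + 121*z/8 - 105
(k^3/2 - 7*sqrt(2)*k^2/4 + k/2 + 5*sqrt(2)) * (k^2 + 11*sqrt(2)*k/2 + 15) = k^5/2 + sqrt(2)*k^4 - 45*k^3/4 - 37*sqrt(2)*k^2/2 + 125*k/2 + 75*sqrt(2)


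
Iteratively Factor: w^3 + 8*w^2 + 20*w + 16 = (w + 2)*(w^2 + 6*w + 8) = (w + 2)^2*(w + 4)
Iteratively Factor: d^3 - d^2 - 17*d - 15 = (d + 3)*(d^2 - 4*d - 5) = (d - 5)*(d + 3)*(d + 1)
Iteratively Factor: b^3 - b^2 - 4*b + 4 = (b + 2)*(b^2 - 3*b + 2) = (b - 1)*(b + 2)*(b - 2)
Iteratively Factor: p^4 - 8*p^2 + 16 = (p - 2)*(p^3 + 2*p^2 - 4*p - 8) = (p - 2)^2*(p^2 + 4*p + 4) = (p - 2)^2*(p + 2)*(p + 2)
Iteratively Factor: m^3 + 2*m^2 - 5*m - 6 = (m - 2)*(m^2 + 4*m + 3) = (m - 2)*(m + 1)*(m + 3)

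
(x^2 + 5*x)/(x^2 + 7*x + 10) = x/(x + 2)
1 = 1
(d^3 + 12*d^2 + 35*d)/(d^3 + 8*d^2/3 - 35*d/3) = 3*(d + 7)/(3*d - 7)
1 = 1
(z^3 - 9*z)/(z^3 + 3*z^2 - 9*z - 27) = z/(z + 3)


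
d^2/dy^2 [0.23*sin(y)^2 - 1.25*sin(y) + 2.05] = 1.25*sin(y) + 0.46*cos(2*y)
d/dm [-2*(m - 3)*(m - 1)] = 8 - 4*m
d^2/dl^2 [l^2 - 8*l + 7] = 2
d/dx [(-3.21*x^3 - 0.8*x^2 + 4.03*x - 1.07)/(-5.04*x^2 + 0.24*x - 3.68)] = (16.1784*x^4 - 1.5408*x^3 + 55.5576*x^2 - 4.8976*x - 14.5736)/(25.4016*x^4 - 2.4192*x^3 + 37.152*x^2 - 1.7664*x + 13.5424)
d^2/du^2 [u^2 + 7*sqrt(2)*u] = 2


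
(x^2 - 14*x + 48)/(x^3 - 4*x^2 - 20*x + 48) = (x - 8)/(x^2 + 2*x - 8)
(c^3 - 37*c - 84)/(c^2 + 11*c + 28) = (c^2 - 4*c - 21)/(c + 7)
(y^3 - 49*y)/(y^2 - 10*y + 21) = y*(y + 7)/(y - 3)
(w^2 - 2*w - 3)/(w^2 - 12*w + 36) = (w^2 - 2*w - 3)/(w^2 - 12*w + 36)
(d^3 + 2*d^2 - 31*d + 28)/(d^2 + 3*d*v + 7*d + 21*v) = (d^2 - 5*d + 4)/(d + 3*v)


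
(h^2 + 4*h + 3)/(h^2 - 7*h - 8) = (h + 3)/(h - 8)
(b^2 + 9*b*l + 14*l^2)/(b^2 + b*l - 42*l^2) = (b + 2*l)/(b - 6*l)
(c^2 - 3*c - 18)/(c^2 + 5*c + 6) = (c - 6)/(c + 2)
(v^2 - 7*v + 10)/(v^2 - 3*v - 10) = (v - 2)/(v + 2)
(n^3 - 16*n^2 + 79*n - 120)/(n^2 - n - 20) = (n^2 - 11*n + 24)/(n + 4)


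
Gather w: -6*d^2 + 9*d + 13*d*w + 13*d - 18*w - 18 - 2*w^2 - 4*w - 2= -6*d^2 + 22*d - 2*w^2 + w*(13*d - 22) - 20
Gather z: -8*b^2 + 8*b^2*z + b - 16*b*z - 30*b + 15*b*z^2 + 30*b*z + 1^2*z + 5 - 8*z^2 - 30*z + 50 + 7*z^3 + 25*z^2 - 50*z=-8*b^2 - 29*b + 7*z^3 + z^2*(15*b + 17) + z*(8*b^2 + 14*b - 79) + 55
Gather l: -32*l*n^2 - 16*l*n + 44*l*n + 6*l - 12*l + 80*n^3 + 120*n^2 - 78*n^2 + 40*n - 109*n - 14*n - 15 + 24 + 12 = l*(-32*n^2 + 28*n - 6) + 80*n^3 + 42*n^2 - 83*n + 21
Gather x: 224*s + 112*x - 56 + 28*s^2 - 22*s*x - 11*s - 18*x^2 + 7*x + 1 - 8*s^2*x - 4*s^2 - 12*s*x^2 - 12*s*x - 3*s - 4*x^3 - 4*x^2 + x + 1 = 24*s^2 + 210*s - 4*x^3 + x^2*(-12*s - 22) + x*(-8*s^2 - 34*s + 120) - 54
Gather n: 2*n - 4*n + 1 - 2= -2*n - 1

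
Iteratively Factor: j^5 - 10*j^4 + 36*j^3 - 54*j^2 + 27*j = (j - 3)*(j^4 - 7*j^3 + 15*j^2 - 9*j) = (j - 3)^2*(j^3 - 4*j^2 + 3*j) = (j - 3)^2*(j - 1)*(j^2 - 3*j) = (j - 3)^3*(j - 1)*(j)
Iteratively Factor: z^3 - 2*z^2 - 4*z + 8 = (z - 2)*(z^2 - 4) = (z - 2)^2*(z + 2)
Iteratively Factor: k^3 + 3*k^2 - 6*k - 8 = (k + 1)*(k^2 + 2*k - 8) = (k + 1)*(k + 4)*(k - 2)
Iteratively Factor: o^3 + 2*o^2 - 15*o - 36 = (o + 3)*(o^2 - o - 12) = (o + 3)^2*(o - 4)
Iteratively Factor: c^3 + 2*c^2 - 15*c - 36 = (c - 4)*(c^2 + 6*c + 9) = (c - 4)*(c + 3)*(c + 3)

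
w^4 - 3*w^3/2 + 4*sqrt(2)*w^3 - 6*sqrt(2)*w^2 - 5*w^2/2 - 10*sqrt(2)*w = w*(w - 5/2)*(w + 1)*(w + 4*sqrt(2))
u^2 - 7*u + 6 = (u - 6)*(u - 1)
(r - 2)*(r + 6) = r^2 + 4*r - 12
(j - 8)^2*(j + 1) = j^3 - 15*j^2 + 48*j + 64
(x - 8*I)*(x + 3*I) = x^2 - 5*I*x + 24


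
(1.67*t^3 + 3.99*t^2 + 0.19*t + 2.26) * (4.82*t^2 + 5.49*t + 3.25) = 8.0494*t^5 + 28.4001*t^4 + 28.2484*t^3 + 24.9038*t^2 + 13.0249*t + 7.345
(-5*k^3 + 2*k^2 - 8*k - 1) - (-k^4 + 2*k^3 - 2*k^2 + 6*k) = k^4 - 7*k^3 + 4*k^2 - 14*k - 1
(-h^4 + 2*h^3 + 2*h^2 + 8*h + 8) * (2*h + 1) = -2*h^5 + 3*h^4 + 6*h^3 + 18*h^2 + 24*h + 8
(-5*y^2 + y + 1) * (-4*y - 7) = 20*y^3 + 31*y^2 - 11*y - 7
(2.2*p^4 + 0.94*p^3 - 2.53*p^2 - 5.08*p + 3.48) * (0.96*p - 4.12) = 2.112*p^5 - 8.1616*p^4 - 6.3016*p^3 + 5.5468*p^2 + 24.2704*p - 14.3376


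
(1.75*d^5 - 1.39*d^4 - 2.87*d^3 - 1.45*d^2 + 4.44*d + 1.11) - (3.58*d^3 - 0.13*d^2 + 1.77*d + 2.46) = 1.75*d^5 - 1.39*d^4 - 6.45*d^3 - 1.32*d^2 + 2.67*d - 1.35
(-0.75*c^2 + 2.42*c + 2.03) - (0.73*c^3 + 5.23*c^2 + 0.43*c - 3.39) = -0.73*c^3 - 5.98*c^2 + 1.99*c + 5.42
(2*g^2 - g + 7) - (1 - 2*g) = 2*g^2 + g + 6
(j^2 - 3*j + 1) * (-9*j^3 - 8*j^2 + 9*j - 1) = -9*j^5 + 19*j^4 + 24*j^3 - 36*j^2 + 12*j - 1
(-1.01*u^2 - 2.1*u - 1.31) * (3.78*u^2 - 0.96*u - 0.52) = -3.8178*u^4 - 6.9684*u^3 - 2.4106*u^2 + 2.3496*u + 0.6812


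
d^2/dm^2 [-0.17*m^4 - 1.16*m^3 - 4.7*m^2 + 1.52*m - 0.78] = -2.04*m^2 - 6.96*m - 9.4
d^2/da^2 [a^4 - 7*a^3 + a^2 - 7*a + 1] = 12*a^2 - 42*a + 2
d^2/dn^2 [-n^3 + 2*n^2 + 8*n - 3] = 4 - 6*n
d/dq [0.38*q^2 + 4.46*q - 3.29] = 0.76*q + 4.46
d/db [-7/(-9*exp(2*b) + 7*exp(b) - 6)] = (49 - 126*exp(b))*exp(b)/(9*exp(2*b) - 7*exp(b) + 6)^2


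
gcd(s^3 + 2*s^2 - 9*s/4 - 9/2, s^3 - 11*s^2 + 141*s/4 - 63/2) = s - 3/2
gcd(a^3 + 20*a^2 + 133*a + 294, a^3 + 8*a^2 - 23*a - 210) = a^2 + 13*a + 42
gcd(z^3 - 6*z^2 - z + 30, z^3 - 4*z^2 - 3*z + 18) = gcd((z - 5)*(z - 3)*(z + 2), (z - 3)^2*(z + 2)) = z^2 - z - 6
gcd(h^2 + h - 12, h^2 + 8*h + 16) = h + 4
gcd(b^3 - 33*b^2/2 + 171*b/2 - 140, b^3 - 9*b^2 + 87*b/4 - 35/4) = b^2 - 17*b/2 + 35/2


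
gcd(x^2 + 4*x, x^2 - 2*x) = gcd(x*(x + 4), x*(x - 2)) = x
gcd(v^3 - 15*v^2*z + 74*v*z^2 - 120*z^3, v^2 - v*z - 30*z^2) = -v + 6*z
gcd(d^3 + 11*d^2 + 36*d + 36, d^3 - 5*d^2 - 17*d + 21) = d + 3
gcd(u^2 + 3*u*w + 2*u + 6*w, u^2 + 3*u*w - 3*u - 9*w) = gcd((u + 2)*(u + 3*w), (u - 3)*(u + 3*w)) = u + 3*w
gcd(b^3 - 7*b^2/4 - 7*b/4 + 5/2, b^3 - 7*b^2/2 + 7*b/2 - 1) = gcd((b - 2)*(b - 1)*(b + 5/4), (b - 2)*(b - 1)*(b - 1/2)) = b^2 - 3*b + 2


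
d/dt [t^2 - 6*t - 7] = 2*t - 6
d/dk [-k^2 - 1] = -2*k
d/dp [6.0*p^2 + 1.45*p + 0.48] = 12.0*p + 1.45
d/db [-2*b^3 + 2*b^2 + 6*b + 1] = -6*b^2 + 4*b + 6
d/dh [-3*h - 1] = -3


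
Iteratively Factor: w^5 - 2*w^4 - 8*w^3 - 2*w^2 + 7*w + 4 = (w + 1)*(w^4 - 3*w^3 - 5*w^2 + 3*w + 4) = (w - 1)*(w + 1)*(w^3 - 2*w^2 - 7*w - 4) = (w - 1)*(w + 1)^2*(w^2 - 3*w - 4) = (w - 4)*(w - 1)*(w + 1)^2*(w + 1)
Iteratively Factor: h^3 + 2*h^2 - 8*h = (h + 4)*(h^2 - 2*h) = (h - 2)*(h + 4)*(h)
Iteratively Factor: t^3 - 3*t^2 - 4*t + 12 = (t + 2)*(t^2 - 5*t + 6) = (t - 2)*(t + 2)*(t - 3)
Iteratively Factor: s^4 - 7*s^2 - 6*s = (s + 1)*(s^3 - s^2 - 6*s) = s*(s + 1)*(s^2 - s - 6) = s*(s + 1)*(s + 2)*(s - 3)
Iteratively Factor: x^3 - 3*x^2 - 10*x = (x)*(x^2 - 3*x - 10) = x*(x + 2)*(x - 5)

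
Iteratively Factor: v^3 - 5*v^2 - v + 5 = (v - 1)*(v^2 - 4*v - 5) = (v - 1)*(v + 1)*(v - 5)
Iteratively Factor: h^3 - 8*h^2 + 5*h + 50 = (h - 5)*(h^2 - 3*h - 10) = (h - 5)*(h + 2)*(h - 5)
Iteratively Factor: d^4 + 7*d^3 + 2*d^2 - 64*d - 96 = (d + 4)*(d^3 + 3*d^2 - 10*d - 24) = (d - 3)*(d + 4)*(d^2 + 6*d + 8) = (d - 3)*(d + 2)*(d + 4)*(d + 4)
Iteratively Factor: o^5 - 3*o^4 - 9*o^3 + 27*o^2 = (o - 3)*(o^4 - 9*o^2) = o*(o - 3)*(o^3 - 9*o) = o^2*(o - 3)*(o^2 - 9) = o^2*(o - 3)^2*(o + 3)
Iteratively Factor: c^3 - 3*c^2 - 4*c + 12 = (c - 3)*(c^2 - 4) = (c - 3)*(c - 2)*(c + 2)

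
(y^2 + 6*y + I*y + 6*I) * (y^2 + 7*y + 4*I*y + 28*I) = y^4 + 13*y^3 + 5*I*y^3 + 38*y^2 + 65*I*y^2 - 52*y + 210*I*y - 168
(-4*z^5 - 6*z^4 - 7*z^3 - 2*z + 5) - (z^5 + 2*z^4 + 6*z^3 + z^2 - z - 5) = -5*z^5 - 8*z^4 - 13*z^3 - z^2 - z + 10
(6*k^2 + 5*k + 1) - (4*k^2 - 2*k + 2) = 2*k^2 + 7*k - 1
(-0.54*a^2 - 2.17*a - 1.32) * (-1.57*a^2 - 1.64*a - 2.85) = 0.8478*a^4 + 4.2925*a^3 + 7.1702*a^2 + 8.3493*a + 3.762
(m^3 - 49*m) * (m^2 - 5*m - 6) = m^5 - 5*m^4 - 55*m^3 + 245*m^2 + 294*m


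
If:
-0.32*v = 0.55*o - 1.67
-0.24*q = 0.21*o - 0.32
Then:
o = 3.03636363636364 - 0.581818181818182*v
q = 0.509090909090909*v - 1.32348484848485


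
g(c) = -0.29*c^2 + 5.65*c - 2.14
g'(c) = 5.65 - 0.58*c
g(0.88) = 2.61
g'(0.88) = 5.14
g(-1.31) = -10.04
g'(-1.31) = 6.41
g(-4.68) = -34.93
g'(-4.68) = 8.36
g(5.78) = 20.83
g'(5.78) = 2.30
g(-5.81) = -44.76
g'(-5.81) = 9.02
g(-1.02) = -8.20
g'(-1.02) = 6.24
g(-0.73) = -6.42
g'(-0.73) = 6.07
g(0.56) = 0.93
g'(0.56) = 5.33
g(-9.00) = -76.48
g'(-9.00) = 10.87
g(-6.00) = -46.48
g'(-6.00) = 9.13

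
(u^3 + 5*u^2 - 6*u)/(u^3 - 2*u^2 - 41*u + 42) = u/(u - 7)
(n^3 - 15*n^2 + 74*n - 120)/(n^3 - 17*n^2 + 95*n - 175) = (n^2 - 10*n + 24)/(n^2 - 12*n + 35)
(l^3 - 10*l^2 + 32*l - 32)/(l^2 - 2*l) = l - 8 + 16/l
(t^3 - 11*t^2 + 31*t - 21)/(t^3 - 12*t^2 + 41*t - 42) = (t - 1)/(t - 2)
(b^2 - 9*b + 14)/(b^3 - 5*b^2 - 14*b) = (b - 2)/(b*(b + 2))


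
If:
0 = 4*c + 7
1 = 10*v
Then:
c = -7/4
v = 1/10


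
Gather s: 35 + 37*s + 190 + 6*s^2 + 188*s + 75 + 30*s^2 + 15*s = 36*s^2 + 240*s + 300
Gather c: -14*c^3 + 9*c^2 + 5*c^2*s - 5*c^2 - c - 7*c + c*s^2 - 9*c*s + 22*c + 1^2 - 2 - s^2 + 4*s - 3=-14*c^3 + c^2*(5*s + 4) + c*(s^2 - 9*s + 14) - s^2 + 4*s - 4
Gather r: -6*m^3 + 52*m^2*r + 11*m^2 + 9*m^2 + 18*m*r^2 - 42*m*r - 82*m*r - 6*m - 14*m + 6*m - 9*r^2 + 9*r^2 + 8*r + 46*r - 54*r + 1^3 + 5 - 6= -6*m^3 + 20*m^2 + 18*m*r^2 - 14*m + r*(52*m^2 - 124*m)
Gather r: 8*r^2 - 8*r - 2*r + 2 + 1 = 8*r^2 - 10*r + 3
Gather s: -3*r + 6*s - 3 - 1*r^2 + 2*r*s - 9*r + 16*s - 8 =-r^2 - 12*r + s*(2*r + 22) - 11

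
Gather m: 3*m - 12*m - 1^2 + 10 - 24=-9*m - 15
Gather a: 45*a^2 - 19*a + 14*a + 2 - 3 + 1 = 45*a^2 - 5*a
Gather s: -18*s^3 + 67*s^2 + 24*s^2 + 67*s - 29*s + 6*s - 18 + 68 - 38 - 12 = -18*s^3 + 91*s^2 + 44*s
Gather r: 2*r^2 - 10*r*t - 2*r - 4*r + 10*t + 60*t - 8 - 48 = 2*r^2 + r*(-10*t - 6) + 70*t - 56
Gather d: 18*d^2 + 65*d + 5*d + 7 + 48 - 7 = 18*d^2 + 70*d + 48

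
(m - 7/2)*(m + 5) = m^2 + 3*m/2 - 35/2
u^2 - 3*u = u*(u - 3)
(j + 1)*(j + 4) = j^2 + 5*j + 4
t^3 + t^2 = t^2*(t + 1)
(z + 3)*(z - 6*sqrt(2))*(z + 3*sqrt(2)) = z^3 - 3*sqrt(2)*z^2 + 3*z^2 - 36*z - 9*sqrt(2)*z - 108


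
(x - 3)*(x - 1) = x^2 - 4*x + 3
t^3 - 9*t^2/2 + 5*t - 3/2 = (t - 3)*(t - 1)*(t - 1/2)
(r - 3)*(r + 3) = r^2 - 9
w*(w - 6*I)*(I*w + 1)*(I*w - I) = -w^4 + w^3 + 7*I*w^3 + 6*w^2 - 7*I*w^2 - 6*w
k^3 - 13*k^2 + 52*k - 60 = (k - 6)*(k - 5)*(k - 2)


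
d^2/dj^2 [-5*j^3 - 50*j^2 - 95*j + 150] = -30*j - 100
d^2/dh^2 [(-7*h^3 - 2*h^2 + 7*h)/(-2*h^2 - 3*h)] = 46/(8*h^3 + 36*h^2 + 54*h + 27)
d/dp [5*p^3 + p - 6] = 15*p^2 + 1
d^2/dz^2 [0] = 0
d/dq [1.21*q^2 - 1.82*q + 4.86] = 2.42*q - 1.82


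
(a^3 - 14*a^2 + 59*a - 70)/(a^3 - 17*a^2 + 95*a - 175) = (a - 2)/(a - 5)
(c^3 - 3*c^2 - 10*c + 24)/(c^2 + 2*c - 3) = (c^2 - 6*c + 8)/(c - 1)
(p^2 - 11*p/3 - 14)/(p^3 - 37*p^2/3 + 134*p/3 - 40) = (3*p + 7)/(3*p^2 - 19*p + 20)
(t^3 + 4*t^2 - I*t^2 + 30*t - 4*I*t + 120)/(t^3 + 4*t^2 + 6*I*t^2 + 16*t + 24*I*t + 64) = (t^2 - I*t + 30)/(t^2 + 6*I*t + 16)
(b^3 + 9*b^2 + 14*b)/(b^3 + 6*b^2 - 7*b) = (b + 2)/(b - 1)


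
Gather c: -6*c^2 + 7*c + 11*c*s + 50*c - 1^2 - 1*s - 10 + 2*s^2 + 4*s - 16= -6*c^2 + c*(11*s + 57) + 2*s^2 + 3*s - 27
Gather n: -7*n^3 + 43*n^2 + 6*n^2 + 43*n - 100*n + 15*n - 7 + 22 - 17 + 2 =-7*n^3 + 49*n^2 - 42*n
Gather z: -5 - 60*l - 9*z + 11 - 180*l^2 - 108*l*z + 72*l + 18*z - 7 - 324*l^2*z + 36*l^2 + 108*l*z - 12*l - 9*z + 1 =-324*l^2*z - 144*l^2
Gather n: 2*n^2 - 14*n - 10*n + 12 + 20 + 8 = 2*n^2 - 24*n + 40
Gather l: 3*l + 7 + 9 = 3*l + 16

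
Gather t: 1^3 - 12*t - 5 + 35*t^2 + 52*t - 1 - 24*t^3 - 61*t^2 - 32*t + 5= -24*t^3 - 26*t^2 + 8*t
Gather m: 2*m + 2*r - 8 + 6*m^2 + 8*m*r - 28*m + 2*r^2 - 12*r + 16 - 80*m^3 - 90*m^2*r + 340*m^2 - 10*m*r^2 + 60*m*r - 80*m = -80*m^3 + m^2*(346 - 90*r) + m*(-10*r^2 + 68*r - 106) + 2*r^2 - 10*r + 8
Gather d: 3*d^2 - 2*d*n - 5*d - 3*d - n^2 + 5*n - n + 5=3*d^2 + d*(-2*n - 8) - n^2 + 4*n + 5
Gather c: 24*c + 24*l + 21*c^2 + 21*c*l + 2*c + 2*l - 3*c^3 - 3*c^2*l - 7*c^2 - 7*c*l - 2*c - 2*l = -3*c^3 + c^2*(14 - 3*l) + c*(14*l + 24) + 24*l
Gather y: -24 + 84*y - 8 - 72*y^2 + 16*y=-72*y^2 + 100*y - 32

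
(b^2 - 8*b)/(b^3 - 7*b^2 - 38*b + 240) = b/(b^2 + b - 30)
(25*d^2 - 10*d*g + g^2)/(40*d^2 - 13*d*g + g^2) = (5*d - g)/(8*d - g)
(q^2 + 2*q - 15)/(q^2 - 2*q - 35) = (q - 3)/(q - 7)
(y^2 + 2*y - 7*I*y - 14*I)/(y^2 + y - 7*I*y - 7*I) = (y + 2)/(y + 1)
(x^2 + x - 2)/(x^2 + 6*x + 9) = (x^2 + x - 2)/(x^2 + 6*x + 9)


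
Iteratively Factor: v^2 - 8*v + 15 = (v - 3)*(v - 5)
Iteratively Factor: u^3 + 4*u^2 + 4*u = (u)*(u^2 + 4*u + 4) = u*(u + 2)*(u + 2)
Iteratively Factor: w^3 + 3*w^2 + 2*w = (w + 1)*(w^2 + 2*w) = (w + 1)*(w + 2)*(w)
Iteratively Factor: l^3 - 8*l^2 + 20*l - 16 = (l - 4)*(l^2 - 4*l + 4) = (l - 4)*(l - 2)*(l - 2)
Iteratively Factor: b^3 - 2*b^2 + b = (b - 1)*(b^2 - b) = (b - 1)^2*(b)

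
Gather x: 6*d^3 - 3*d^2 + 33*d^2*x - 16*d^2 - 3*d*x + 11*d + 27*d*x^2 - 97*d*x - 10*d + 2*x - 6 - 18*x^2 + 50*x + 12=6*d^3 - 19*d^2 + d + x^2*(27*d - 18) + x*(33*d^2 - 100*d + 52) + 6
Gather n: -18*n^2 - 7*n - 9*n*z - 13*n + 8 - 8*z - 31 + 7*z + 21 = -18*n^2 + n*(-9*z - 20) - z - 2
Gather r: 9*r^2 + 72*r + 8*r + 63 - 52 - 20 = 9*r^2 + 80*r - 9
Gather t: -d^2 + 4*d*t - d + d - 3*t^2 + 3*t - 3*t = -d^2 + 4*d*t - 3*t^2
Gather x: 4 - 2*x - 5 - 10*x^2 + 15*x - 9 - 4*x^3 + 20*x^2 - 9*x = -4*x^3 + 10*x^2 + 4*x - 10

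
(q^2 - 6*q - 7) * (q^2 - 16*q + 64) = q^4 - 22*q^3 + 153*q^2 - 272*q - 448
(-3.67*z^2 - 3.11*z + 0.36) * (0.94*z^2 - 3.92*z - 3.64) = -3.4498*z^4 + 11.463*z^3 + 25.8884*z^2 + 9.9092*z - 1.3104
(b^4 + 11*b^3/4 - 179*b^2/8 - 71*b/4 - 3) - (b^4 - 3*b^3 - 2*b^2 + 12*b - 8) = 23*b^3/4 - 163*b^2/8 - 119*b/4 + 5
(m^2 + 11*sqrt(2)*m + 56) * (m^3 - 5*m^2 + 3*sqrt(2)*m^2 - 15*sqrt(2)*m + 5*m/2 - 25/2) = m^5 - 5*m^4 + 14*sqrt(2)*m^4 - 70*sqrt(2)*m^3 + 249*m^3/2 - 1245*m^2/2 + 391*sqrt(2)*m^2/2 - 1955*sqrt(2)*m/2 + 140*m - 700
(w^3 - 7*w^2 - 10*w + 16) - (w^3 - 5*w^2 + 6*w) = -2*w^2 - 16*w + 16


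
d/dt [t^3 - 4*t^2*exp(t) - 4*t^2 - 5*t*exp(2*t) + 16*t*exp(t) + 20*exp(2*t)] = -4*t^2*exp(t) + 3*t^2 - 10*t*exp(2*t) + 8*t*exp(t) - 8*t + 35*exp(2*t) + 16*exp(t)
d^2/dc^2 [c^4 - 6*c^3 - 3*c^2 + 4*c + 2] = 12*c^2 - 36*c - 6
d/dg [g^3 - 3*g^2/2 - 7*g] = 3*g^2 - 3*g - 7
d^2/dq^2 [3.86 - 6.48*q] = 0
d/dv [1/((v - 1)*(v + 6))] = (-2*v - 5)/(v^4 + 10*v^3 + 13*v^2 - 60*v + 36)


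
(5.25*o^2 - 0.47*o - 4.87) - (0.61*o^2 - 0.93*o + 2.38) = 4.64*o^2 + 0.46*o - 7.25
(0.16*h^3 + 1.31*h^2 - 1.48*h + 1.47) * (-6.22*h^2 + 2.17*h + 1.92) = -0.9952*h^5 - 7.801*h^4 + 12.3555*h^3 - 9.8398*h^2 + 0.3483*h + 2.8224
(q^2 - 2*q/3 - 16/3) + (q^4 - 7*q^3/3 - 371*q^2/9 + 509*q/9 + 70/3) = q^4 - 7*q^3/3 - 362*q^2/9 + 503*q/9 + 18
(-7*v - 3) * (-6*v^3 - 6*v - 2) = 42*v^4 + 18*v^3 + 42*v^2 + 32*v + 6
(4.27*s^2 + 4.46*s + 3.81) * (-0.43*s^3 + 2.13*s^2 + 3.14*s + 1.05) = -1.8361*s^5 + 7.1773*s^4 + 21.2693*s^3 + 26.6032*s^2 + 16.6464*s + 4.0005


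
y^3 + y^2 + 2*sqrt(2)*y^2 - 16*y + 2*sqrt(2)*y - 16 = (y + 1)*(y - 2*sqrt(2))*(y + 4*sqrt(2))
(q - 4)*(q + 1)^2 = q^3 - 2*q^2 - 7*q - 4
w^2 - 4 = (w - 2)*(w + 2)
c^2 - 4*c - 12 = (c - 6)*(c + 2)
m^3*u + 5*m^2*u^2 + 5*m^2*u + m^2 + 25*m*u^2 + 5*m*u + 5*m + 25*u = (m + 5)*(m + 5*u)*(m*u + 1)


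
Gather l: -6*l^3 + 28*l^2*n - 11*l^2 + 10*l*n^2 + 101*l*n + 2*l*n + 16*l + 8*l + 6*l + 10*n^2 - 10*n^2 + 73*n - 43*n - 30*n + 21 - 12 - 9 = -6*l^3 + l^2*(28*n - 11) + l*(10*n^2 + 103*n + 30)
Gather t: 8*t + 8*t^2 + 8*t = 8*t^2 + 16*t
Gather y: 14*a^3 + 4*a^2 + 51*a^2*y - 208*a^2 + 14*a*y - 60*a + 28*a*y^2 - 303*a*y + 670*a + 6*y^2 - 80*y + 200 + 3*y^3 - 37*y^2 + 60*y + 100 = 14*a^3 - 204*a^2 + 610*a + 3*y^3 + y^2*(28*a - 31) + y*(51*a^2 - 289*a - 20) + 300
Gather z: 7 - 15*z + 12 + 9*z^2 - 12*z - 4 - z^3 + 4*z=-z^3 + 9*z^2 - 23*z + 15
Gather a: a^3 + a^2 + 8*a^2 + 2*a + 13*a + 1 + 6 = a^3 + 9*a^2 + 15*a + 7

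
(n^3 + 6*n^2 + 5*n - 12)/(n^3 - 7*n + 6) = (n + 4)/(n - 2)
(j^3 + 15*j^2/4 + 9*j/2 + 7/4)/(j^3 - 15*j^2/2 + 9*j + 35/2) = (4*j^2 + 11*j + 7)/(2*(2*j^2 - 17*j + 35))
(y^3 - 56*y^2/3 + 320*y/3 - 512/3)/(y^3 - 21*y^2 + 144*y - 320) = (y - 8/3)/(y - 5)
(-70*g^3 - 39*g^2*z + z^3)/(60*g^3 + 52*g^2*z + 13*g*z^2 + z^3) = (-7*g + z)/(6*g + z)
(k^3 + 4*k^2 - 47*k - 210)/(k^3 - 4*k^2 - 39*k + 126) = (k + 5)/(k - 3)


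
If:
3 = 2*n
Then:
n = 3/2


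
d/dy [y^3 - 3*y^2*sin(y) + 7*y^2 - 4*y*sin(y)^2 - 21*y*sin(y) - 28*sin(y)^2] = -3*y^2*cos(y) + 3*y^2 - 6*y*sin(y) - 4*y*sin(2*y) - 21*y*cos(y) + 14*y - 4*sin(y)^2 - 21*sin(y) - 28*sin(2*y)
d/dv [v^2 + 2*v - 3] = 2*v + 2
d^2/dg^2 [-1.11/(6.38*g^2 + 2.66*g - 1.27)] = (90.363768*g^2 + 37.675176*g - 1.11*(12.76*g + 2.66)*(25.52*g + 5.32) - 17.987772)/(6.38*g^2 + 2.66*g - 1.27)^3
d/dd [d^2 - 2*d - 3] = 2*d - 2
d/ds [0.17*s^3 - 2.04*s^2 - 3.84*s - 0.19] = 0.51*s^2 - 4.08*s - 3.84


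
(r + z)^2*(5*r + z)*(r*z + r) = 5*r^4*z + 5*r^4 + 11*r^3*z^2 + 11*r^3*z + 7*r^2*z^3 + 7*r^2*z^2 + r*z^4 + r*z^3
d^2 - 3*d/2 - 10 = (d - 4)*(d + 5/2)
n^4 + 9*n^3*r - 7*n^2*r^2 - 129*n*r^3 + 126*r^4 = (n - 3*r)*(n - r)*(n + 6*r)*(n + 7*r)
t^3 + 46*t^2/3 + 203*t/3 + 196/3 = (t + 4/3)*(t + 7)^2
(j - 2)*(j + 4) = j^2 + 2*j - 8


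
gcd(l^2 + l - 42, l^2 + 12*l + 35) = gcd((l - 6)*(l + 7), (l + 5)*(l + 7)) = l + 7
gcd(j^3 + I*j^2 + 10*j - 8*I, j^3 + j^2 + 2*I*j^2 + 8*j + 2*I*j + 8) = j^2 + 2*I*j + 8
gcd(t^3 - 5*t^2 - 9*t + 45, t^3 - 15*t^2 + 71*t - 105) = t^2 - 8*t + 15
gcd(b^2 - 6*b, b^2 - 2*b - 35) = 1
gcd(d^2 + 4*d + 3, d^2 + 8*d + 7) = d + 1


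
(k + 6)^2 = k^2 + 12*k + 36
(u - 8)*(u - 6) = u^2 - 14*u + 48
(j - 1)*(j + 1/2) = j^2 - j/2 - 1/2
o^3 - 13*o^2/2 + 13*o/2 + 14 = (o - 4)*(o - 7/2)*(o + 1)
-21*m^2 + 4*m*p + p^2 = (-3*m + p)*(7*m + p)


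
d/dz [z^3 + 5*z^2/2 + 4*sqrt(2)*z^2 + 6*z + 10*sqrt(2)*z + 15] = 3*z^2 + 5*z + 8*sqrt(2)*z + 6 + 10*sqrt(2)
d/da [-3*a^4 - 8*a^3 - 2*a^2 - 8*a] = -12*a^3 - 24*a^2 - 4*a - 8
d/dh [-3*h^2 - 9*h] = -6*h - 9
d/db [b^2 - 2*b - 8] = 2*b - 2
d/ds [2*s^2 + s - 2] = 4*s + 1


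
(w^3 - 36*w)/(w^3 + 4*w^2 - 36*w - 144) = w/(w + 4)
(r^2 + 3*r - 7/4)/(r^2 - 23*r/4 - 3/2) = (-4*r^2 - 12*r + 7)/(-4*r^2 + 23*r + 6)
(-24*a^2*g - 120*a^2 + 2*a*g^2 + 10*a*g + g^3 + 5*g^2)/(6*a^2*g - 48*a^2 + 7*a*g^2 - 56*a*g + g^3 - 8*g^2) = (-4*a*g - 20*a + g^2 + 5*g)/(a*g - 8*a + g^2 - 8*g)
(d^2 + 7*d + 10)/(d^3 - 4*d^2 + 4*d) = (d^2 + 7*d + 10)/(d*(d^2 - 4*d + 4))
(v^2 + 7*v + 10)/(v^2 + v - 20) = (v + 2)/(v - 4)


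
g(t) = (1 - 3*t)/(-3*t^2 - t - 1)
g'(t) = (1 - 3*t)*(6*t + 1)/(-3*t^2 - t - 1)^2 - 3/(-3*t^2 - t - 1) = (9*t^2 + 3*t - (3*t - 1)*(6*t + 1) + 3)/(3*t^2 + t + 1)^2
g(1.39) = 0.39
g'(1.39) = -0.08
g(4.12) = 0.20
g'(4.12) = -0.04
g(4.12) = 0.20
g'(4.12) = -0.04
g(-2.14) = -0.59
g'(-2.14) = -0.32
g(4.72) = 0.18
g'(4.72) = -0.03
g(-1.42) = -0.93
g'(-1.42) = -0.72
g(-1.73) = -0.75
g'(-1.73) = -0.49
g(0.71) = 0.35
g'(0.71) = 0.36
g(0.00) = -1.00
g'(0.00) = 4.00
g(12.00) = 0.08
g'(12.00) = -0.00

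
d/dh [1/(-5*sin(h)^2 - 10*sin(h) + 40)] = 2*(sin(h) + 1)*cos(h)/(5*(sin(h)^2 + 2*sin(h) - 8)^2)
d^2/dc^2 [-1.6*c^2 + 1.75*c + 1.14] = -3.20000000000000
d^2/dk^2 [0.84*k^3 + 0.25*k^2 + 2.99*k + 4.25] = 5.04*k + 0.5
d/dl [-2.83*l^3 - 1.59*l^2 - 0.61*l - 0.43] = -8.49*l^2 - 3.18*l - 0.61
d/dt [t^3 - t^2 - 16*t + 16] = 3*t^2 - 2*t - 16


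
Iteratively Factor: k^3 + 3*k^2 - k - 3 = (k + 3)*(k^2 - 1) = (k + 1)*(k + 3)*(k - 1)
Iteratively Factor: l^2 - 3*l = (l)*(l - 3)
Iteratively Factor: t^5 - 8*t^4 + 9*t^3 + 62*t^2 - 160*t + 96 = (t - 1)*(t^4 - 7*t^3 + 2*t^2 + 64*t - 96) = (t - 1)*(t + 3)*(t^3 - 10*t^2 + 32*t - 32) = (t - 2)*(t - 1)*(t + 3)*(t^2 - 8*t + 16) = (t - 4)*(t - 2)*(t - 1)*(t + 3)*(t - 4)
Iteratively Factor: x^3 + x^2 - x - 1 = (x + 1)*(x^2 - 1) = (x - 1)*(x + 1)*(x + 1)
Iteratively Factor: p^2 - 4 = (p + 2)*(p - 2)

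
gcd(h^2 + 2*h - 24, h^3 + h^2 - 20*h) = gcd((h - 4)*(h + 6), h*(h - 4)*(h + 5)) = h - 4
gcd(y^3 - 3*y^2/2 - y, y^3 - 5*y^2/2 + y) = y^2 - 2*y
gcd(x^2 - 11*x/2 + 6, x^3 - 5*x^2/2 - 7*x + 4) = x - 4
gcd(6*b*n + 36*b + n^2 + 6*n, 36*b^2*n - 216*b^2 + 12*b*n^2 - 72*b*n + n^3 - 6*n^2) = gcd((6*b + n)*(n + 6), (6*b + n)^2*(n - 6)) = 6*b + n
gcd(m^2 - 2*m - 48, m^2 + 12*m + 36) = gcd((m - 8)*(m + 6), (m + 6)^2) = m + 6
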